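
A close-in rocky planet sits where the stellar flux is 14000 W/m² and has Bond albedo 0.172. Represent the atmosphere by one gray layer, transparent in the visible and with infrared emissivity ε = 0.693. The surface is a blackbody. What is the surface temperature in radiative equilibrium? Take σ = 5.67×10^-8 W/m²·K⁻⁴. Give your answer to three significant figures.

529 kelvin

The planet radiates to space at T_e = [S(1−α)/(4σ)]^(1/4) = 475.5 K.
Surface balance with a leaky layer gives σT_s⁴ = σT_e⁴·2/(2−ε), so T_s = T_e·[2/(2−0.693)]^(1/4) = 528.8 K.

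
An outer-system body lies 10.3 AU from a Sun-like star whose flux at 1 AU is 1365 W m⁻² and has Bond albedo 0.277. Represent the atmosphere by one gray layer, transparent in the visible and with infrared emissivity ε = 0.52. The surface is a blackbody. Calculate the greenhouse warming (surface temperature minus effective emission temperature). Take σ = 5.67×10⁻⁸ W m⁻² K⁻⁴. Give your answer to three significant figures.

By the inverse-square law, S = 1365/10.3² = 12.87 W m⁻².
The planet radiates to space at T_e = [S(1−α)/(4σ)]^(1/4) = 80.03 K.
For a single slab of emissivity ε, T_s⁴ = 2T_e⁴/(2−ε); thus T_s = 80.03·(1.351)^(1/4) = 86.28 K.
Greenhouse warming: T_s − T_e = 6.257 K.

6.26 kelvin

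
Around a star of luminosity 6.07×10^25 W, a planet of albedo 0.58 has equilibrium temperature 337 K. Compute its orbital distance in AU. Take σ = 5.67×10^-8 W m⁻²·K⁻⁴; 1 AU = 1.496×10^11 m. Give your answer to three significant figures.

0.176 AU

The flux needed for this T is 4σT⁴/(1−0.58) = 6965 W m⁻².
S = L/(4πd²) → d = √(L/4πS) = √(6.07×10^25/(4π·6965)) = 2.633×10^10 m = 0.1760 AU.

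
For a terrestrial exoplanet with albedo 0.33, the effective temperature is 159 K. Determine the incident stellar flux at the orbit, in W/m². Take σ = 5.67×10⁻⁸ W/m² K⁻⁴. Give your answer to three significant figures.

From S(1−α)/4 = σT⁴: S = 4σT⁴/(1−α).
σT⁴ = 5.67×10⁻⁸·(159)⁴ = 36.24 W/m².
S = 4·36.24/0.67 = 216.3 W/m².

216 W/m²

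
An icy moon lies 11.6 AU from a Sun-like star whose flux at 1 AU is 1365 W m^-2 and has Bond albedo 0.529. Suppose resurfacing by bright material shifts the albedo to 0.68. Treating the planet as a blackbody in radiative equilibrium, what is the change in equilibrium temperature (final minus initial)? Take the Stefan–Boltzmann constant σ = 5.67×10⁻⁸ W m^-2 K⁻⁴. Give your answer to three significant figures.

Flux at the orbit: S = 1365/(11.6)² = 10.14 W m^-2.
Before: T₁ = [10.14·0.471/(4σ)]^(1/4) = 67.75 K.
With α = 0.68, T₂ = 61.51 K.
ΔT = T₂ − T₁ = -6.240 K.

-6.24 kelvin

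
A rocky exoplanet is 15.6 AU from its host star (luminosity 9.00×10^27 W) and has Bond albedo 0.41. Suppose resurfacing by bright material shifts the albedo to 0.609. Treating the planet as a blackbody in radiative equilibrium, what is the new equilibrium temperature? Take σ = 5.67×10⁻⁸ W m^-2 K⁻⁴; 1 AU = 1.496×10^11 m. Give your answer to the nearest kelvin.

Orbital distance: d = 15.6 AU = 2.334×10^12 m.
Flux at the orbit: S = L/(4πd²) = 9.00×10^27/(4π·(2.33×10^12)²) = 131.5 W m^-2.
T₂ = [S(1−α₂)/(4σ)]^(1/4) = [131.5·0.391/(4σ)]^(1/4) = 122.7 K.

123 K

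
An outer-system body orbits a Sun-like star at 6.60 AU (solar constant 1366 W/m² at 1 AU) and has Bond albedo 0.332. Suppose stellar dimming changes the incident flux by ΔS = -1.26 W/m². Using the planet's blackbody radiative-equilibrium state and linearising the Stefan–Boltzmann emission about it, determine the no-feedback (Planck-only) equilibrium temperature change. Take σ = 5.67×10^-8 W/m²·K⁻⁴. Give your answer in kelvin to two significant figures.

-0.98 K

By the inverse-square law, S = 1366/6.60² = 31.36 W/m².
Unperturbed T_e = [31.36·(1−0.332)/(4σ)]^¼ = 98.03 K.
ΔF = Δ[S(1−α)]/4 = (1−0.332)·-1.26/4 = -0.2104 W/m².
The Planck feedback parameter is 4σT_e³ = 0.2137 W/m²/K.
ΔT₀ = ΔF/λ_P = -0.2104/0.2137 = -0.985 K.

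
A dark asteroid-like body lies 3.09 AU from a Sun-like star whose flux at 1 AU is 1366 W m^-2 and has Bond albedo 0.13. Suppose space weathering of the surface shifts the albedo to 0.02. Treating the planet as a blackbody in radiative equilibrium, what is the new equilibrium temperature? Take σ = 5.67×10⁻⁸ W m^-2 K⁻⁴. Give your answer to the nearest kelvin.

Irradiance scales as 1/d², so S = 1366 W m^-2 × (1/3.09)² = 143.1 W m^-2.
New equilibrium: T₂ = [(1−0.02)·143.1/(4σ)]^(1/4) = 157.7 K.

158 K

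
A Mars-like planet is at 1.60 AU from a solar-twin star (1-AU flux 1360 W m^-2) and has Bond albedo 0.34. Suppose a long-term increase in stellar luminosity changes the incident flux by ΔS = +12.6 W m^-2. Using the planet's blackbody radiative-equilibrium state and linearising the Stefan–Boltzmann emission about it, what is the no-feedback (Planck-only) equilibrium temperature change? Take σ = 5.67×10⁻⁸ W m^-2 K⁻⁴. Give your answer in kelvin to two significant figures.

1.2 kelvin

Flux at the orbit: S = 1360/(1.60)² = 531.2 W m^-2.
Reference equilibrium: T_e = [S(1−α)/(4σ)]^(1/4) = 198.3 K.
TOA radiative forcing: ΔF = (1−α)ΔS/4 = 0.66·(+12.6)/4 = 2.079 W m^-2.
The Planck feedback parameter is 4σT_e³ = 1.768 W m^-2/K.
Hence the no-feedback warming is ΔF/(4σT_e³) = 1.18 K.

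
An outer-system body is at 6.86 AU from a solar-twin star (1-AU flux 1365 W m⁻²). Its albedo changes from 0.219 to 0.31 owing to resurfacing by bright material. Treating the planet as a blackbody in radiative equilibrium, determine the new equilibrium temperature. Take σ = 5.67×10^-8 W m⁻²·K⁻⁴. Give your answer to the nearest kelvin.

97 K

By the inverse-square law, S = 1365/6.86² = 29.01 W m⁻².
With the new albedo, S(1−α₂)/4 = 5.003 W m⁻², so T₂ = 96.92 K.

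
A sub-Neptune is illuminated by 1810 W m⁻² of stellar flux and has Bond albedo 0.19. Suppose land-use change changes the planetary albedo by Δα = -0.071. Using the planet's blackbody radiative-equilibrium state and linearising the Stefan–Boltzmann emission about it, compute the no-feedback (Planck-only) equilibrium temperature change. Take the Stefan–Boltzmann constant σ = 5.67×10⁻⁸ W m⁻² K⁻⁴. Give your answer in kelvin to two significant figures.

The baseline emission temperature is T_e = 283.6 K.
TOA radiative forcing: ΔF = −S·Δα/4 = −1810·(-0.071)/4 = 32.13 W m⁻².
Linearising σT⁴ gives d(σT⁴)/dT = 4σT_e³ = 5.171 W m⁻² per K.
Hence the no-feedback warming is ΔF/(4σT_e³) = 6.21 K.

6.2 K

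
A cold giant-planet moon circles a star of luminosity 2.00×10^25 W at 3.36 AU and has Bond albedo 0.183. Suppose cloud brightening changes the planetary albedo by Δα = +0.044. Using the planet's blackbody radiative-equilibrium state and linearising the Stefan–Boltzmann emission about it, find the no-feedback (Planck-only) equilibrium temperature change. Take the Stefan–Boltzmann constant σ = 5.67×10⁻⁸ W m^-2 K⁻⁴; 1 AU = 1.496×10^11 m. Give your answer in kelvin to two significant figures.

d = 3.36 × 1.496×10^11 m = 5.027×10^11 m.
S = L/(4πd²) = 6.299 W m^-2.
Reference equilibrium: T_e = [S(1−α)/(4σ)]^(1/4) = 69.02 K.
The change in absorbed flux is Δ[S(1−α)/4] = −SΔα/4 = -0.06929 W m^-2.
The Planck feedback parameter is 4σT_e³ = 0.07457 W m^-2/K.
ΔT₀ = ΔF/λ_P = -0.06929/0.07457 = -0.929 K.

-0.93 K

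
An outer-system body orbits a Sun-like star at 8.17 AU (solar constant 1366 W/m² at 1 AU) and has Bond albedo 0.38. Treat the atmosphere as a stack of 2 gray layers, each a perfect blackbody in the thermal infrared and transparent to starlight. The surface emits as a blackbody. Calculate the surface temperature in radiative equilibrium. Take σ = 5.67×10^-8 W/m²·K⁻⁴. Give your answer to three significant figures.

114 kelvin

Irradiance scales as 1/d², so S = 1366 W/m² × (1/8.17)² = 20.46 W/m².
The effective emission temperature is T_e = [S(1−α)/(4σ)]^¼ = 86.48 K.
Layer-by-layer balance gives σT_s⁴ = (N+1)σT_e⁴, so T_s = 3^¼·86.48 = 113.8 K.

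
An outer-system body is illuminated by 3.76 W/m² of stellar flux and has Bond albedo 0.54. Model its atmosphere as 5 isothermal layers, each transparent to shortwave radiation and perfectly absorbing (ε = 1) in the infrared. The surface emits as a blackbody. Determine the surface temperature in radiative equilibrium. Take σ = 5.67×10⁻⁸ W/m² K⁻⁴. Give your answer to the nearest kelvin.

82 kelvin

Top-of-atmosphere balance: σT_e⁴ = S(1−α)/4 = 0.4324 W/m² → T_e = 52.55 K.
Layer-by-layer balance gives σT_s⁴ = (N+1)σT_e⁴, so T_s = 6^¼·52.55 = 82.25 K.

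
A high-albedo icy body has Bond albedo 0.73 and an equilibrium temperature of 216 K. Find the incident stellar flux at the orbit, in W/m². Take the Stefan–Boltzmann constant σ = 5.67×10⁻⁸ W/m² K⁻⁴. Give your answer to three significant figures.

1830 W/m²

From S(1−α)/4 = σT⁴: S = 4σT⁴/(1−α).
The emitted flux is σT⁴ = 123.4 W/m².
So S = 4×123.4/(1−0.73) = 1828 W/m².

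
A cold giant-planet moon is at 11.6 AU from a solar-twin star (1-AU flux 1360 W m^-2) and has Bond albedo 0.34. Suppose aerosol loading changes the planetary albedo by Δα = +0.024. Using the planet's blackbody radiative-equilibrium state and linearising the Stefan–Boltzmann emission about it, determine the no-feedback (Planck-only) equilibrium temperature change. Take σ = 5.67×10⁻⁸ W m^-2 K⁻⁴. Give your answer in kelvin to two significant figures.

Irradiance scales as 1/d², so S = 1360 W m^-2 × (1/11.6)² = 10.11 W m^-2.
Reference equilibrium: T_e = [S(1−α)/(4σ)]^(1/4) = 73.64 K.
ΔF = −(S/4)Δα = −(10.11/4)×(+0.024) = -0.06064 W m^-2.
The Planck feedback parameter is 4σT_e³ = 0.09058 W m^-2/K.
ΔT₀ = ΔF/λ_P = -0.06064/0.09058 = -0.669 K.

-0.67 K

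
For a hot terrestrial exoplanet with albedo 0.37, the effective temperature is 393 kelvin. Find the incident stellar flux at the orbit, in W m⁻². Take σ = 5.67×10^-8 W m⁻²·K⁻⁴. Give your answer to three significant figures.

8590 W m⁻²

Invert the energy balance for S: S = 4σT⁴/(1−α).
The emitted flux is σT⁴ = 1353 W m⁻².
S = 4·1353/0.63 = 8588 W m⁻².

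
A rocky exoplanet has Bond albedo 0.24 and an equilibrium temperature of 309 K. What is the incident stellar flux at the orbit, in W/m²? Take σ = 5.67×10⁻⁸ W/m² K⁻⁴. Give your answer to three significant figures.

From S(1−α)/4 = σT⁴: S = 4σT⁴/(1−α).
The emitted flux is σT⁴ = 516.9 W/m².
So S = 4×516.9/(1−0.24) = 2721 W/m².

2720 W/m²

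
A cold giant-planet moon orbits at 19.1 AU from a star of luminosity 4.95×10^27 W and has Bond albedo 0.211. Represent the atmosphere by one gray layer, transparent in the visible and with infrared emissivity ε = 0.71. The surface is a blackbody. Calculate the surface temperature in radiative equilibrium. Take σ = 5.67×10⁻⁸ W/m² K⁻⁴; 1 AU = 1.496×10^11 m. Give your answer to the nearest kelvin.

d = 19.1 × 1.496×10^11 m = 2.857×10^12 m.
Spreading L over a sphere of radius d: S = 4.95×10^27/(4π·2.86×10^12²) = 48.25 W/m².
The planet radiates to space at T_e = [S(1−α)/(4σ)]^(1/4) = 113.8 K.
For a single slab of emissivity ε, T_s⁴ = 2T_e⁴/(2−ε); thus T_s = 113.8·(1.55)^(1/4) = 127.0 K.

127 K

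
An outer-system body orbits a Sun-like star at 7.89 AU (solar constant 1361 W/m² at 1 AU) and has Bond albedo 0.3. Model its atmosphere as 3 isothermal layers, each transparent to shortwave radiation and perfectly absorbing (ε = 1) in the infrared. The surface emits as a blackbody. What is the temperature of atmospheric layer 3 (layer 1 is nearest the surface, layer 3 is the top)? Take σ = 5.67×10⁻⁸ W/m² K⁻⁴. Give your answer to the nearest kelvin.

91 K

Flux at the orbit: S = 1361/(7.89)² = 21.86 W/m².
The effective emission temperature is T_e = [S(1−α)/(4σ)]^¼ = 90.63 K.
Each opaque layer satisfies 2T_j⁴ = T_{j−1}⁴ + T_{j+1}⁴, giving T_k⁴ = (N+1−k)T_e⁴.
T_3 = (1)^(1/4)·90.63 = 90.63 K.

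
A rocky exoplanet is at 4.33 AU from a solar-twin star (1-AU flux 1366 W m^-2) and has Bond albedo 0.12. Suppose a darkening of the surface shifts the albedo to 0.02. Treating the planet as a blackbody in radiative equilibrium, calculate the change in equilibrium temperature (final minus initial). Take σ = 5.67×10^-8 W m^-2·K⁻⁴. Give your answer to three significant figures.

Flux at the orbit: S = 1366/(4.33)² = 72.86 W m^-2.
With α = 0.12, T₁ = 129.7 K.
After:  T₂ = [72.86·0.98/(4σ)]^(1/4) = 133.2 K.
ΔT = T₂ − T₁ = 3.536 K.

3.54 kelvin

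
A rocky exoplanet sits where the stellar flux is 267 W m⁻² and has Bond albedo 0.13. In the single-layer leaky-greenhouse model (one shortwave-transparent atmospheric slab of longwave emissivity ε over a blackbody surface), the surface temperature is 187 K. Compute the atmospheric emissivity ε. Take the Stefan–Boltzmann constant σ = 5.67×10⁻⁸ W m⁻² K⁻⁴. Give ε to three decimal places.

0.325

Effective temperature: T_e = [S(1−α)/(4σ)]^(1/4) = 178.9 K.
Since (2−ε)/2 = (T_e/T_s)⁴ = 0.8376, ε = 0.3249.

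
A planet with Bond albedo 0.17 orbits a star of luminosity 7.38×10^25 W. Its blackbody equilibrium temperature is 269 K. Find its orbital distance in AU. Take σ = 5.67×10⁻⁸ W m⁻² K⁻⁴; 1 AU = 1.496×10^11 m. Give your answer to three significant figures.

0.428 AU

The flux needed for this T is 4σT⁴/(1−0.17) = 1431 W m⁻².
Then d = [L/(4πS)]^(1/2) = 6.407×10^10 m, i.e. 0.4283 AU.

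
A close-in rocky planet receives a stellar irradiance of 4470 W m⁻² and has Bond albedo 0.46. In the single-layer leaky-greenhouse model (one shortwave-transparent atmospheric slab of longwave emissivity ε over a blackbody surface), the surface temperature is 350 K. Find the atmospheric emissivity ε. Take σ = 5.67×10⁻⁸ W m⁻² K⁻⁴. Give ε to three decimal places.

Effective temperature: T_e = [S(1−α)/(4σ)]^(1/4) = 321.2 K.
Inverting T_s⁴ = 2T_e⁴/(2−ε): (T_e/T_s)⁴ = 0.7092, so ε = 2(1 − 0.7092) = 0.5815.

0.582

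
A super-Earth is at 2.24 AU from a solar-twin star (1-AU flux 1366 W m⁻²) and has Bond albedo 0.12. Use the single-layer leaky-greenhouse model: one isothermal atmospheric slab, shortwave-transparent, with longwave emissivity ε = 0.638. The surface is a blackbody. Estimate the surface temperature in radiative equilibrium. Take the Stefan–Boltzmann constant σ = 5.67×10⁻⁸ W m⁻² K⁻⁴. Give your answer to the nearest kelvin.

Irradiance scales as 1/d², so S = 1366 W m⁻² × (1/2.24)² = 272.2 W m⁻².
At the top of the atmosphere, σT_e⁴ = S(1−α)/4 = 59.89 W m⁻², giving T_e = 180.3 K.
Surface balance with a leaky layer gives σT_s⁴ = σT_e⁴·2/(2−ε), so T_s = T_e·[2/(2−0.638)]^(1/4) = 198.5 K.

198 K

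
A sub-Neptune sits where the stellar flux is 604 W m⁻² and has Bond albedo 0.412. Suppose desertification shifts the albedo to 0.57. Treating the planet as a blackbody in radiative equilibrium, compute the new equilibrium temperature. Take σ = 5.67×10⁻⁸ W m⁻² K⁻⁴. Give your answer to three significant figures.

T₂ = [S(1−α₂)/(4σ)]^(1/4) = [604.0·0.43/(4σ)]^(1/4) = 184.0 K.

184 K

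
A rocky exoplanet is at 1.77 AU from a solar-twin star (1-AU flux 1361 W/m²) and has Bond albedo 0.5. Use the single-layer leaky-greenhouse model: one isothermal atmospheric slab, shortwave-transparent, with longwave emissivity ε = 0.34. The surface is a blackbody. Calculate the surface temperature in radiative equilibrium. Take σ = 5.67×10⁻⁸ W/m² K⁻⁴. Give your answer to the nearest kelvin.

Irradiance scales as 1/d², so S = 1361 W/m² × (1/1.77)² = 434.4 W/m².
At the top of the atmosphere, σT_e⁴ = S(1−α)/4 = 54.30 W/m², giving T_e = 175.9 K.
The surface balance (absorbed SW + ε·downward IR = σT_s⁴) with T_a⁴ = T_s⁴/2 reduces to T_s = T_e·[2/(2−ε)]^¼ = 184.3 K.

184 K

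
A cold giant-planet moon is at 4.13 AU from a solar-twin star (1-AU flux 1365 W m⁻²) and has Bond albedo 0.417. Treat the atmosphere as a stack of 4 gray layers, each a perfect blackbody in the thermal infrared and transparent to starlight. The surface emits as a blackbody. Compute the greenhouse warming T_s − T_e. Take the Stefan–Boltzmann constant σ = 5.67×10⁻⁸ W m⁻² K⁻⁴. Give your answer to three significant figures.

59.3 kelvin

Flux at the orbit: S = 1365/(4.13)² = 80.03 W m⁻².
The effective emission temperature is T_e = [S(1−α)/(4σ)]^¼ = 119.8 K.
T_s = (N+1)^(1/4)·T_e = 179.1 K.
So the greenhouse effect raises the surface by 179.1 − 119.8 = 59.32 K.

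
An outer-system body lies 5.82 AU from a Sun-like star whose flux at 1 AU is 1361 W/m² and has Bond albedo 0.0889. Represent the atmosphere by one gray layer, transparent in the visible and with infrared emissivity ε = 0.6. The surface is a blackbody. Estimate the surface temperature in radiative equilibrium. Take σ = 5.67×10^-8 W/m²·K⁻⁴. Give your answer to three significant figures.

By the inverse-square law, S = 1361/5.82² = 40.18 W/m².
The planet radiates to space at T_e = [S(1−α)/(4σ)]^(1/4) = 112.7 K.
Surface balance with a leaky layer gives σT_s⁴ = σT_e⁴·2/(2−ε), so T_s = T_e·[2/(2−0.6)]^(1/4) = 123.2 K.

123 kelvin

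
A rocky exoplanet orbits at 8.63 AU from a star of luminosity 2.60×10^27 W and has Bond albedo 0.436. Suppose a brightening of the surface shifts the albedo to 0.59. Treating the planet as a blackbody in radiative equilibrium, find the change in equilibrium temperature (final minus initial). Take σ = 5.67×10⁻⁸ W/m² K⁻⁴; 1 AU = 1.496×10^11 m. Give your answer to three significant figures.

-10.2 K

d = 8.63 × 1.496×10^11 m = 1.291×10^12 m.
Spreading L over a sphere of radius d: S = 2.60×10^27/(4π·1.29×10^12²) = 124.1 W/m².
With α = 0.436, T₁ = 132.5 K.
After:  T₂ = [124.1·0.41/(4σ)]^(1/4) = 122.4 K.
ΔT = T₂ − T₁ = -10.16 K.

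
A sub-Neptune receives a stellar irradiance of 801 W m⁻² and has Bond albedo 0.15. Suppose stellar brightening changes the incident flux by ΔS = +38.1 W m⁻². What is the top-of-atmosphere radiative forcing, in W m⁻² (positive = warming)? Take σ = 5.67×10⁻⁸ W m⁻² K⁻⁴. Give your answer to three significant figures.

8.10 W m⁻²

Only a fraction (1−α) is absorbed and it's spread over 4πR², so ΔF = (1−α)ΔS/4 = 8.096 W m⁻².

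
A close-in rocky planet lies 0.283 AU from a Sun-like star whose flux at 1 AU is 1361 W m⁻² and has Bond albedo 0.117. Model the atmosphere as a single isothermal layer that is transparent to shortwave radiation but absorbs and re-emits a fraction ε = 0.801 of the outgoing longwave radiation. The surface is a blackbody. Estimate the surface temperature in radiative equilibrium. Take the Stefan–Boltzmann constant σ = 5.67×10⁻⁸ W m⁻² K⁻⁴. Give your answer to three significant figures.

576 K

Flux at the orbit: S = 1361/(0.283)² = 16990 W m⁻².
The planet radiates to space at T_e = [S(1−α)/(4σ)]^(1/4) = 507.2 K.
For a single slab of emissivity ε, T_s⁴ = 2T_e⁴/(2−ε); thus T_s = 507.2·(1.668)^(1/4) = 576.4 K.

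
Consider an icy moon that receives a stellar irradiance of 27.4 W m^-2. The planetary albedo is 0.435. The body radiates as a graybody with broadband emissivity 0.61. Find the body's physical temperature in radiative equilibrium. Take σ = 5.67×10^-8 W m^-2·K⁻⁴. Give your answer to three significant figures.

The planet absorbs (1−α)S over its disc πR² and re-emits over 4πR², so the mean absorbed flux is (1−0.435)·27.40/4 = 3.870 W m^-2.
Equating to εσT⁴ with ε = 0.61: T = (3.870/0.61σ)^(1/4) = 102.9 K.

103 K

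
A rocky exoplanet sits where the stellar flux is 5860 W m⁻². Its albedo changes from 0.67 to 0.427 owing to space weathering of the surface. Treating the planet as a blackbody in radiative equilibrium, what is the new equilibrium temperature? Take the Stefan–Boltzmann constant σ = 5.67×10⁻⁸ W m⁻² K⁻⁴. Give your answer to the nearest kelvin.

349 K

New equilibrium: T₂ = [(1−0.427)·5860/(4σ)]^(1/4) = 348.8 K.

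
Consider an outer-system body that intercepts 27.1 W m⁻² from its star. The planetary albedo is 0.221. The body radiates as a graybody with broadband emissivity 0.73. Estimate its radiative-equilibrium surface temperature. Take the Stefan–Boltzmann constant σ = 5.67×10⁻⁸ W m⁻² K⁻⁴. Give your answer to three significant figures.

Averaging over the sphere, the absorbed flux is S(1−α)/4 = 5.278 W m⁻².
Equating to εσT⁴ with ε = 0.73: T = (5.278/0.73σ)^(1/4) = 106.3 K.

106 kelvin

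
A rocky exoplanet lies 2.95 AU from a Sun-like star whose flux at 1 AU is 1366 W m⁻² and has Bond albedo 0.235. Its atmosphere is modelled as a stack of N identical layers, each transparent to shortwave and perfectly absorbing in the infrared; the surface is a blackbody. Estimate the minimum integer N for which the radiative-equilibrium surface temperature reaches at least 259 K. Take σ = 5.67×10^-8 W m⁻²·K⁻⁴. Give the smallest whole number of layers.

By the inverse-square law, S = 1366/2.95² = 157.0 W m⁻².
Top-of-atmosphere balance: σT_e⁴ = S(1−α)/4 = 30.02 W m⁻² → T_e = 151.7 K.
Since T_s⁴ = (N+1)T_e⁴, we need N ≥ (T_s/T_e)⁴ − 1 = 7.499.
So N ≥ 7.499; the smallest integer is N = 8.

8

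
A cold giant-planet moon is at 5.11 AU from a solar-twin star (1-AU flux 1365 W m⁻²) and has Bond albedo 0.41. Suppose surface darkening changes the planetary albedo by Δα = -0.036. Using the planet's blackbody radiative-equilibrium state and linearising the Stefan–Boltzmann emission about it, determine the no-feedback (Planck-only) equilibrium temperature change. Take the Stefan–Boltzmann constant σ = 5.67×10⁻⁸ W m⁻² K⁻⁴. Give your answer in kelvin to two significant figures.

1.6 K

By the inverse-square law, S = 1365/5.11² = 52.27 W m⁻².
The baseline emission temperature is T_e = 108.0 K.
TOA radiative forcing: ΔF = −S·Δα/4 = −52.27·(-0.036)/4 = 0.4705 W m⁻².
Planck response: λ_P = 4σT_e³ = 4·5.67×10⁻⁸·(108.0)³ = 0.2856 W m⁻²/K.
Hence the no-feedback warming is ΔF/(4σT_e³) = 1.65 K.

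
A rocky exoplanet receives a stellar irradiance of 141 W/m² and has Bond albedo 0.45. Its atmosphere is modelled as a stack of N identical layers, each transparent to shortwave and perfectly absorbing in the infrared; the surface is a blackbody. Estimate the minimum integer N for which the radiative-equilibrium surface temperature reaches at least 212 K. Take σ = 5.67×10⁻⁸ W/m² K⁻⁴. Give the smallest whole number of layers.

Top-of-atmosphere balance: σT_e⁴ = S(1−α)/4 = 19.39 W/m² → T_e = 136.0 K.
Need (N+1)T_e⁴ ≥ T_s⁴, i.e. N+1 ≥ (212/136.0)⁴ = 5.908.
So N ≥ 4.908; the smallest integer is N = 5.

5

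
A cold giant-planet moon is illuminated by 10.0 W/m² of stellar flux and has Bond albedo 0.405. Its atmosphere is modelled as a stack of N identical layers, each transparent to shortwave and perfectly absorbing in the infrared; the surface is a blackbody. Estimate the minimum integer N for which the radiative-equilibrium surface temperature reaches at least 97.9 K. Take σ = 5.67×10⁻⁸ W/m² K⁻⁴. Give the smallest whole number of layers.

OLR = S(1−α)/4 = 1.487 W/m²; the top layer radiates at T_e = 71.57 K.
T_s = (N+1)^(1/4)·T_e ≥ 97.9 K requires N+1 ≥ (T_s/T_e)⁴ = (97.9/71.57)⁴ = 3.502.
So N ≥ 2.502; the smallest integer is N = 3.

3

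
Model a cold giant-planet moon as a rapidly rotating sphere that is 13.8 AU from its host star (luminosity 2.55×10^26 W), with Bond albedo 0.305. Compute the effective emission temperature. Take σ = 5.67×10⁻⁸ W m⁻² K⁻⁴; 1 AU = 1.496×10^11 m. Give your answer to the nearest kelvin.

d = 13.8 × 1.496×10^11 m = 2.064×10^12 m.
Flux at the orbit: S = L/(4πd²) = 2.55×10^26/(4π·(2.06×10^12)²) = 4.761 W m⁻².
The planet absorbs (1−α)S over its disc πR² and re-emits over 4πR², so the mean absorbed flux is (1−0.305)·4.761/4 = 0.8272 W m⁻².
Set σT⁴ = 0.8272 → T = (0.8272/σ)^(1/4) = 61.80 K.

62 K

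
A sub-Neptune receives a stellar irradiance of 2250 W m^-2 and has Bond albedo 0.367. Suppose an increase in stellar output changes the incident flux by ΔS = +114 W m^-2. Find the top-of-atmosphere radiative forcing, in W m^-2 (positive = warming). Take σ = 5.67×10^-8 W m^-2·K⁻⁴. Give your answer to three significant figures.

ΔF = Δ[S(1−α)]/4 = (1−0.367)·+114/4 = 18.04 W m^-2.

18.0 W m^-2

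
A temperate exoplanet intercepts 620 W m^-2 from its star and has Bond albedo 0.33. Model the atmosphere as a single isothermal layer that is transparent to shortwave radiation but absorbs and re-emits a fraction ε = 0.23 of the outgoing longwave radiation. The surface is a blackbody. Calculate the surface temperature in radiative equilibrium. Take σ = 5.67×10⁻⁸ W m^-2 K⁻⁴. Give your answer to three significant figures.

The planet radiates to space at T_e = [S(1−α)/(4σ)]^(1/4) = 206.9 K.
For a single slab of emissivity ε, T_s⁴ = 2T_e⁴/(2−ε); thus T_s = 206.9·(1.13)^(1/4) = 213.3 K.

213 kelvin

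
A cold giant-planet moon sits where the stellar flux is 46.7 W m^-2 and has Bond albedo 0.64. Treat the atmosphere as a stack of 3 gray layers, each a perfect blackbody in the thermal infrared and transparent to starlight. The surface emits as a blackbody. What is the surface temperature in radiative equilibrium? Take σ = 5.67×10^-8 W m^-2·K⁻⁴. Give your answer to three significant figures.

OLR = S(1−α)/4 = 4.203 W m^-2; the top layer radiates at T_e = 92.79 K.
For an N-layer opaque stack, T_s⁴ = (N+1)T_e⁴, hence T_s = (4)^(1/4)×92.79 K = 131.2 K.

131 kelvin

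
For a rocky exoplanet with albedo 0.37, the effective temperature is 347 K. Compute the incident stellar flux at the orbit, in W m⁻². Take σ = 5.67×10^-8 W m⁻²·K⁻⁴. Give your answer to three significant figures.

5220 W m⁻²

Invert the energy balance for S: S = 4σT⁴/(1−α).
The emitted flux is σT⁴ = 822.1 W m⁻².
S = 4·822.1/0.63 = 5219 W m⁻².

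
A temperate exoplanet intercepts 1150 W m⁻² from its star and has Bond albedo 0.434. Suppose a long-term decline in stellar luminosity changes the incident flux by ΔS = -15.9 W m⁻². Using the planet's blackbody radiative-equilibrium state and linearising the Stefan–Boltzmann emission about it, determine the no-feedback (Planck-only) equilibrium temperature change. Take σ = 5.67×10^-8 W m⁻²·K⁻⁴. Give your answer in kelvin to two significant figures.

-0.80 K

The baseline emission temperature is T_e = 231.5 K.
Only a fraction (1−α) is absorbed and it's spread over 4πR², so ΔF = (1−α)ΔS/4 = -2.250 W m⁻².
Linearising σT⁴ gives d(σT⁴)/dT = 4σT_e³ = 2.812 W m⁻² per K.
So ΔT₀ = -2.250/2.812 = -0.800 K.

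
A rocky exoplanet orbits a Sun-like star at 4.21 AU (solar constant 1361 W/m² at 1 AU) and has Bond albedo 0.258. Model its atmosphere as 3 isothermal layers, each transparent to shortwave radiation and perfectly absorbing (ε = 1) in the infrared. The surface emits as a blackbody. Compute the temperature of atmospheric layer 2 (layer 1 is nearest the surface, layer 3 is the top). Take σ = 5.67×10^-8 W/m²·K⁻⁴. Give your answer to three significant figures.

150 K

Flux at the orbit: S = 1361/(4.21)² = 76.79 W/m².
The effective emission temperature is T_e = [S(1−α)/(4σ)]^¼ = 125.9 K.
The net upward flux σT_e⁴ is constant between every pair of levels, so T_k⁴ = (N+1−k)T_e⁴.
T_2 = (2)^(1/4)·125.9 = 149.7 K.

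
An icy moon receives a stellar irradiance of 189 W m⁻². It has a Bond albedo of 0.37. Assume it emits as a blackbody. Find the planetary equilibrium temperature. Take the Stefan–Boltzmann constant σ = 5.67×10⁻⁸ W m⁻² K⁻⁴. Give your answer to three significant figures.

The planet absorbs (1−α)S over its disc πR² and re-emits over 4πR², so the mean absorbed flux is (1−0.37)·189.0/4 = 29.77 W m⁻².
In equilibrium σT⁴ equals this, so T = 151.4 K.

151 K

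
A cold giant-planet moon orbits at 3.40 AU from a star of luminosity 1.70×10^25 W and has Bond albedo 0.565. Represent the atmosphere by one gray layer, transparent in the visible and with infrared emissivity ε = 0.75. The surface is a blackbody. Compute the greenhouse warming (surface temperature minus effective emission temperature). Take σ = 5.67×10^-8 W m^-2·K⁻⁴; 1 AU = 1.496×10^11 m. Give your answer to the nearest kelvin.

d = 3.40 × 1.496×10^11 m = 5.086×10^11 m.
Flux at the orbit: S = L/(4πd²) = 1.70×10^25/(4π·(5.09×10^11)²) = 5.229 W m^-2.
At the top of the atmosphere, σT_e⁴ = S(1−α)/4 = 0.5687 W m^-2, giving T_e = 56.28 K.
For a single slab of emissivity ε, T_s⁴ = 2T_e⁴/(2−ε); thus T_s = 56.28·(1.6)^(1/4) = 63.29 K.
Greenhouse warming: T_s − T_e = 7.017 K.

7 K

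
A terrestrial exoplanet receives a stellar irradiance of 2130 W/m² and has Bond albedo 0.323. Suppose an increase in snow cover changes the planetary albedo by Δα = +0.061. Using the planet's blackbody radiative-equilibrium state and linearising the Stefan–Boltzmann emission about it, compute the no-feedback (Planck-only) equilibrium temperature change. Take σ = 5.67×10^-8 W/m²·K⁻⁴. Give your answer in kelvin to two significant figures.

Unperturbed T_e = [2130·(1−0.323)/(4σ)]^¼ = 282.4 K.
ΔF = −(S/4)Δα = −(2130/4)×(+0.061) = -32.48 W/m².
Linearising σT⁴ gives d(σT⁴)/dT = 4σT_e³ = 5.107 W/m² per K.
Hence the no-feedback warming is ΔF/(4σT_e³) = -6.36 K.

-6.4 kelvin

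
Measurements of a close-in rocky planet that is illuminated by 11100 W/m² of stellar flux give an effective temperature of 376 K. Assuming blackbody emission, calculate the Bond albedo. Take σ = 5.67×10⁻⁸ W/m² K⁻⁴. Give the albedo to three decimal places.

Rearranging the radiative balance, α = 1 − 4σT⁴/S.
4σT⁴ = 4·5.67×10⁻⁸·(376)⁴ = 4533 W/m².
Hence α = 1 − 4533/11100 = 0.5916.

0.592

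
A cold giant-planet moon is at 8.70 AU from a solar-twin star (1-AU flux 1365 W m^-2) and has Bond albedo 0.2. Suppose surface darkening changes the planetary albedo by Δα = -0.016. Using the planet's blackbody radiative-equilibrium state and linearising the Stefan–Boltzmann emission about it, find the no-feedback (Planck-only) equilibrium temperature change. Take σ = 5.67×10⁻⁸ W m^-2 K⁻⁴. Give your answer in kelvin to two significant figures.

0.45 K

Flux at the orbit: S = 1365/(8.70)² = 18.03 W m^-2.
Unperturbed T_e = [18.03·(1−0.2)/(4σ)]^¼ = 89.31 K.
ΔF = −(S/4)Δα = −(18.03/4)×(-0.016) = 0.07214 W m^-2.
Linearising σT⁴ gives d(σT⁴)/dT = 4σT_e³ = 0.1615 W m^-2 per K.
Hence the no-feedback warming is ΔF/(4σT_e³) = 0.447 K.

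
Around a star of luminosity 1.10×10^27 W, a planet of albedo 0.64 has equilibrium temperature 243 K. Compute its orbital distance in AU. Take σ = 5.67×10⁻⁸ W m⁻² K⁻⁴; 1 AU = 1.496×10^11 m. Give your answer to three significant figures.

The flux needed for this T is 4σT⁴/(1−0.64) = 2197 W m⁻².
S = L/(4πd²) → d = √(L/4πS) = √(1.10×10^27/(4π·2197)) = 1.996×10^11 m = 1.334 AU.

1.33 AU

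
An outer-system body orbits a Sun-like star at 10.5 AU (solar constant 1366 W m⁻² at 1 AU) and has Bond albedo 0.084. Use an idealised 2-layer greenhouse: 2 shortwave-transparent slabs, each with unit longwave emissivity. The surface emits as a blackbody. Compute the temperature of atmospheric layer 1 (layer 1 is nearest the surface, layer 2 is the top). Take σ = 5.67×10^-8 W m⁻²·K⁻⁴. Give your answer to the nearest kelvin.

By the inverse-square law, S = 1366/10.5² = 12.39 W m⁻².
The effective emission temperature is T_e = [S(1−α)/(4σ)]^¼ = 84.11 K.
Each opaque layer satisfies 2T_j⁴ = T_{j−1}⁴ + T_{j+1}⁴, giving T_k⁴ = (N+1−k)T_e⁴.
T_1 = (2)^(1/4)·84.11 = 100.0 K.

100 K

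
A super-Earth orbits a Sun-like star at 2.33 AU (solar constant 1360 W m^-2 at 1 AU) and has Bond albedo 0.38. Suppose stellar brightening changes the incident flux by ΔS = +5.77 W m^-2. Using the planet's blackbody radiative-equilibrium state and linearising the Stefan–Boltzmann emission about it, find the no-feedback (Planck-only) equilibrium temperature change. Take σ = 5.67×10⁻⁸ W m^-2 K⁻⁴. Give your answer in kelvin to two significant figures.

Irradiance scales as 1/d², so S = 1360 W m^-2 × (1/2.33)² = 250.5 W m^-2.
Unperturbed T_e = [250.5·(1−0.38)/(4σ)]^¼ = 161.8 K.
ΔF = Δ[S(1−α)]/4 = (1−0.38)·+5.77/4 = 0.8943 W m^-2.
The Planck feedback parameter is 4σT_e³ = 0.9601 W m^-2/K.
So ΔT₀ = 0.8943/0.9601 = 0.931 K.

0.93 K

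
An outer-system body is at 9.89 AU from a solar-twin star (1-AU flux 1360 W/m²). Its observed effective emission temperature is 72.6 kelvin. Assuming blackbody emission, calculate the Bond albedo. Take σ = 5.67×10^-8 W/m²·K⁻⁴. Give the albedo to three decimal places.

0.547

By the inverse-square law, S = 1360/9.89² = 13.90 W/m².
From σT⁴ = S(1−α)/4 we invert for α: 1−α = 4σT⁴/S.
4σT⁴ = 4·5.67×10⁻⁸·(72.6)⁴ = 6.301 W/m².
Hence α = 1 − 6.301/13.90 = 0.5468.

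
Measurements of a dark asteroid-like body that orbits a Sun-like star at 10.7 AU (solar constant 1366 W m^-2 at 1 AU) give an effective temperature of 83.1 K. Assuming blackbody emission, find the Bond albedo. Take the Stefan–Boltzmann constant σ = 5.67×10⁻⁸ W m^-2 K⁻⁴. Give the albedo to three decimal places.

0.094

Flux at the orbit: S = 1366/(10.7)² = 11.93 W m^-2.
From σT⁴ = S(1−α)/4 we invert for α: 1−α = 4σT⁴/S.
σT⁴ = 2.704 W m^-2, so 4σT⁴ = 10.82 W m^-2.
1−α = 10.82/11.93 = 0.9065, so α = 0.0935.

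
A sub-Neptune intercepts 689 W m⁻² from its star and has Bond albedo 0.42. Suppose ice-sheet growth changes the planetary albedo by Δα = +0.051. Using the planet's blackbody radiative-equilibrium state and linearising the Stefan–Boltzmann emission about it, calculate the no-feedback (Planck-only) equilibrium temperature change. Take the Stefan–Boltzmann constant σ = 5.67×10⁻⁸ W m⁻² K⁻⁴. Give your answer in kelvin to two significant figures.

Unperturbed T_e = [689.0·(1−0.42)/(4σ)]^¼ = 204.9 K.
TOA radiative forcing: ΔF = −S·Δα/4 = −689.0·(+0.051)/4 = -8.785 W m⁻².
The Planck feedback parameter is 4σT_e³ = 1.951 W m⁻²/K.
So ΔT₀ = -8.785/1.951 = -4.50 K.

-4.5 kelvin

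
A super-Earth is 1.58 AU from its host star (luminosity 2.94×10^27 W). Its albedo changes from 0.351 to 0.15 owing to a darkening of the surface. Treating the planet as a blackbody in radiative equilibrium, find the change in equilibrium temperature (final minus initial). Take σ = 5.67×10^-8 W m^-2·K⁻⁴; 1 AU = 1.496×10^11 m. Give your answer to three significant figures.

23.1 kelvin

Orbital distance: d = 1.58 AU = 2.364×10^11 m.
S = L/(4πd²) = 4188 W m^-2.
Initial: T₁ = [S(1−0.351)/(4σ)]^(1/4) = 330.9 K.
Final:   T₂ = [S(1−0.15)/(4σ)]^(1/4) = 353.9 K.
Change: 353.9 − 330.9 = 23.09 K.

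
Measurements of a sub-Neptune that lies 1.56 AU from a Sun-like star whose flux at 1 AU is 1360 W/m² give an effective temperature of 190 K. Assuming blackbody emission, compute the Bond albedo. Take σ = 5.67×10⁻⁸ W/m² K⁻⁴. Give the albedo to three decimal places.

By the inverse-square law, S = 1360/1.56² = 558.8 W/m².
From σT⁴ = S(1−α)/4 we invert for α: 1−α = 4σT⁴/S.
4σT⁴ = 4·5.67×10⁻⁸·(190)⁴ = 295.6 W/m².
Hence α = 1 − 295.6/558.8 = 0.4711.

0.471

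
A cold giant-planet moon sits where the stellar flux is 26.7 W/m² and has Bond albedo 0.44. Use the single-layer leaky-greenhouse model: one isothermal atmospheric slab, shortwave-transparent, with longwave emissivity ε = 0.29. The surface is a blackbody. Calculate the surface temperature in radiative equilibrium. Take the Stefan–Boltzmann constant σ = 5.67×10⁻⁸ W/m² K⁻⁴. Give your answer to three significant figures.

The planet radiates to space at T_e = [S(1−α)/(4σ)]^(1/4) = 90.11 K.
For a single slab of emissivity ε, T_s⁴ = 2T_e⁴/(2−ε); thus T_s = 90.11·(1.17)^(1/4) = 93.71 K.

93.7 K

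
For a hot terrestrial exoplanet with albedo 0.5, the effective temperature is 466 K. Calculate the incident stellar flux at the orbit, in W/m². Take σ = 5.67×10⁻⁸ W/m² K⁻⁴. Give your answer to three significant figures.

21400 W/m²

Invert the energy balance for S: S = 4σT⁴/(1−α).
σT⁴ = 5.67×10⁻⁸·(466)⁴ = 2674 W/m².
S = 4·2674/0.5 = 21390 W/m².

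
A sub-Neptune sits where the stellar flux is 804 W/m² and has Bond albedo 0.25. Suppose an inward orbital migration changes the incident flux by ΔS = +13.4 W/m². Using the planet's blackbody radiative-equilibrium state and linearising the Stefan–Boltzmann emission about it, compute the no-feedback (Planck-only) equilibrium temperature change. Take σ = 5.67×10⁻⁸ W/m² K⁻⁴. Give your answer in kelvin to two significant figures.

Reference equilibrium: T_e = [S(1−α)/(4σ)]^(1/4) = 227.1 K.
Only a fraction (1−α) is absorbed and it's spread over 4πR², so ΔF = (1−α)ΔS/4 = 2.513 W/m².
Planck response: λ_P = 4σT_e³ = 4·5.67×10⁻⁸·(227.1)³ = 2.656 W/m²/K.
So ΔT₀ = 2.513/2.656 = 0.946 K.

0.95 K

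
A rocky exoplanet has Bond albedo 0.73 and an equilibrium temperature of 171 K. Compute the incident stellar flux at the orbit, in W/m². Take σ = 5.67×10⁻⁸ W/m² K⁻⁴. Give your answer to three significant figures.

718 W/m²

From S(1−α)/4 = σT⁴: S = 4σT⁴/(1−α).
The emitted flux is σT⁴ = 48.48 W/m².
S = 4·48.48/0.27 = 718.2 W/m².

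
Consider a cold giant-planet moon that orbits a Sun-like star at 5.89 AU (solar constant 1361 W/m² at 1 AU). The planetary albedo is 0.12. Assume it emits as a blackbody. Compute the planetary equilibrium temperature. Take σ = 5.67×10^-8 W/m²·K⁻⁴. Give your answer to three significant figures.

Irradiance scales as 1/d², so S = 1361 W/m² × (1/5.89)² = 39.23 W/m².
The planet absorbs (1−α)S over its disc πR² and re-emits over 4πR², so the mean absorbed flux is (1−0.12)·39.23/4 = 8.631 W/m².
Balancing against σT⁴: T = (8.631/5.67×10⁻⁸)^(1/4) = 111.1 K.

111 K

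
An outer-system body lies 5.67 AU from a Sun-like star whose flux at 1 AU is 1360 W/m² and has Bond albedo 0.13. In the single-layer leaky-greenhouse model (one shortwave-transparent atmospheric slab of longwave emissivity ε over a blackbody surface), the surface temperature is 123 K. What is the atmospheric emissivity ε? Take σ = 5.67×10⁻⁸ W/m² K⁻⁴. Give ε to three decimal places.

0.582

Flux at the orbit: S = 1360/(5.67)² = 42.30 W/m².
First, T_e = [42.30·(1−0.13)/(4σ)]^(1/4) = 112.9 K.
Inverting T_s⁴ = 2T_e⁴/(2−ε): (T_e/T_s)⁴ = 0.7090, so ε = 2(1 − 0.7090) = 0.5821.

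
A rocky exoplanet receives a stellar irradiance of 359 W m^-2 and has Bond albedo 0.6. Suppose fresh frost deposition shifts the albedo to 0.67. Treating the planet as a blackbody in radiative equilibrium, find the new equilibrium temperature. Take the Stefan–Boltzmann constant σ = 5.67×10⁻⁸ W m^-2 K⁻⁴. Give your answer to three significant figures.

With the new albedo, S(1−α₂)/4 = 29.62 W m^-2, so T₂ = 151.2 K.

151 K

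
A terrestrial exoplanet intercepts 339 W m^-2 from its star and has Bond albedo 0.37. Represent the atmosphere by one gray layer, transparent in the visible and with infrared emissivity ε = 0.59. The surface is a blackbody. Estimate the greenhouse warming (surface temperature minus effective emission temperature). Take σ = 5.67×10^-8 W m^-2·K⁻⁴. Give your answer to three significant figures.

16.0 K

Effective emission temperature (TOA balance): σT_e⁴ = S(1−α)/4 = 53.39 W m^-2 → T_e = 175.2 K.
For a single slab of emissivity ε, T_s⁴ = 2T_e⁴/(2−ε); thus T_s = 175.2·(1.418)^(1/4) = 191.2 K.
Greenhouse warming: T_s − T_e = 16.00 K.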